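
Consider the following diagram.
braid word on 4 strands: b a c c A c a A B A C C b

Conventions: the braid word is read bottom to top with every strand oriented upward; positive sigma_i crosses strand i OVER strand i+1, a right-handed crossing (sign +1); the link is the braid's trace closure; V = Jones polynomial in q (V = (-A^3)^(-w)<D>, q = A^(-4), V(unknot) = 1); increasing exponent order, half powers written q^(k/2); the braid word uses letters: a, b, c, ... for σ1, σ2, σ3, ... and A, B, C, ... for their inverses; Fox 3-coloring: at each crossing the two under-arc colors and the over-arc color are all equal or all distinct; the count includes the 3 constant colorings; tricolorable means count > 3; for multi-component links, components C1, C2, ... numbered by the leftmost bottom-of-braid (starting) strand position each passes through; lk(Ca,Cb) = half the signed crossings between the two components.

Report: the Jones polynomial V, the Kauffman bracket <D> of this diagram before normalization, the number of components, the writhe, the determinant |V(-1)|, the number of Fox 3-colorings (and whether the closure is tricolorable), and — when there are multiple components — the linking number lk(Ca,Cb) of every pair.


V(q) = q^-1 - 1 + 2q - 2q^2 + 2q^3 - 2q^4 + q^5
bracket: -A^-17 + 2A^-13 - 2A^-9 + 2A^-5 - 2A^-1 + A^3 - A^7, w = +1
1 component, writhe +1, over 13 crossings
det 11, colorings 3 of 3^13 — not tricolorable
observation: V spans 6 powers of q: at least 6 crossings in any diagram


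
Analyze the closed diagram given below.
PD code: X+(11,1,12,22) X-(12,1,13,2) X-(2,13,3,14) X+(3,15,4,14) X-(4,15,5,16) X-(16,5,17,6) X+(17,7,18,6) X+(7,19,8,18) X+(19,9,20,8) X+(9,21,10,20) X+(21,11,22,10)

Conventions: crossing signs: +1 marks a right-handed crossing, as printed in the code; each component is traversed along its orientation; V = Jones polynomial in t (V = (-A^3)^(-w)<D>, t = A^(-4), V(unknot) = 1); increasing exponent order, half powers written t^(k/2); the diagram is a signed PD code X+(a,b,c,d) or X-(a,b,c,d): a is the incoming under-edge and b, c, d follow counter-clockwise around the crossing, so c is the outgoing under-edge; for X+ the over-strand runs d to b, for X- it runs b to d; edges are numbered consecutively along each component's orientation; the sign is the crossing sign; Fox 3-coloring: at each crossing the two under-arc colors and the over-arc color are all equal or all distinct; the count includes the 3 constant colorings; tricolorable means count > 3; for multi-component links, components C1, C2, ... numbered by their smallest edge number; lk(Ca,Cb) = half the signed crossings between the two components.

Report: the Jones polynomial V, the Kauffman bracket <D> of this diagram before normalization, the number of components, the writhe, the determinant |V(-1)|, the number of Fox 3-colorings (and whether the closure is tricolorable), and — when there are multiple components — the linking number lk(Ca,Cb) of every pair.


V = t + t^3 - t^4
<D> = A^-7 - A^-3 - A^5 (w = +3)
1 component over 11 crossings, w = +3
9 Fox colorings among 3^11, |V(-1)| = 3: tricolorable
why: w = +3 shifts under R1 moves; the (-A^3)^(-3) factor cancels that in V


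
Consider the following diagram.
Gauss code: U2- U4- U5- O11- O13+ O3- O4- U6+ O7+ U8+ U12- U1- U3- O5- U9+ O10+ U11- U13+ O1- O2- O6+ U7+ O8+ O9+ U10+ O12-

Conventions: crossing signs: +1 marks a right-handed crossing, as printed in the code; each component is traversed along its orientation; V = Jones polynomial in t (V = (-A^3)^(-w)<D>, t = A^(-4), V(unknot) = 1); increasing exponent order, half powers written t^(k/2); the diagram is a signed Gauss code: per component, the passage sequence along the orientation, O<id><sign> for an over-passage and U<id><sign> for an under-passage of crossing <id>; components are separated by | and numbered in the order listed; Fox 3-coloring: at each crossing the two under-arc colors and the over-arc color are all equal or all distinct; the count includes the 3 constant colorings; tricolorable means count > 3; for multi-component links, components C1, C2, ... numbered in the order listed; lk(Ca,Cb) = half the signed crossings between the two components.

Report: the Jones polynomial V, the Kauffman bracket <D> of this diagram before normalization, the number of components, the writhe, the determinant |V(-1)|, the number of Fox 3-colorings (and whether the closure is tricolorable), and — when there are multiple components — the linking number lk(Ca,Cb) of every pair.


V = -t^-3 + 2t^-2 - 2t^-1 + 3 - 2t + 2t^2 - t^3
<D> = A^-15 - 2A^-11 + 2A^-7 - 3A^-3 + 2A - 2A^5 + A^9 (w = -1)
1 component over 13 crossings, w = -1
3 Fox colorings among 3^13, |V(-1)| = 13: not tricolorable
why: det 13 = |V(-1)|; not divisible by 3, so not tricolorable


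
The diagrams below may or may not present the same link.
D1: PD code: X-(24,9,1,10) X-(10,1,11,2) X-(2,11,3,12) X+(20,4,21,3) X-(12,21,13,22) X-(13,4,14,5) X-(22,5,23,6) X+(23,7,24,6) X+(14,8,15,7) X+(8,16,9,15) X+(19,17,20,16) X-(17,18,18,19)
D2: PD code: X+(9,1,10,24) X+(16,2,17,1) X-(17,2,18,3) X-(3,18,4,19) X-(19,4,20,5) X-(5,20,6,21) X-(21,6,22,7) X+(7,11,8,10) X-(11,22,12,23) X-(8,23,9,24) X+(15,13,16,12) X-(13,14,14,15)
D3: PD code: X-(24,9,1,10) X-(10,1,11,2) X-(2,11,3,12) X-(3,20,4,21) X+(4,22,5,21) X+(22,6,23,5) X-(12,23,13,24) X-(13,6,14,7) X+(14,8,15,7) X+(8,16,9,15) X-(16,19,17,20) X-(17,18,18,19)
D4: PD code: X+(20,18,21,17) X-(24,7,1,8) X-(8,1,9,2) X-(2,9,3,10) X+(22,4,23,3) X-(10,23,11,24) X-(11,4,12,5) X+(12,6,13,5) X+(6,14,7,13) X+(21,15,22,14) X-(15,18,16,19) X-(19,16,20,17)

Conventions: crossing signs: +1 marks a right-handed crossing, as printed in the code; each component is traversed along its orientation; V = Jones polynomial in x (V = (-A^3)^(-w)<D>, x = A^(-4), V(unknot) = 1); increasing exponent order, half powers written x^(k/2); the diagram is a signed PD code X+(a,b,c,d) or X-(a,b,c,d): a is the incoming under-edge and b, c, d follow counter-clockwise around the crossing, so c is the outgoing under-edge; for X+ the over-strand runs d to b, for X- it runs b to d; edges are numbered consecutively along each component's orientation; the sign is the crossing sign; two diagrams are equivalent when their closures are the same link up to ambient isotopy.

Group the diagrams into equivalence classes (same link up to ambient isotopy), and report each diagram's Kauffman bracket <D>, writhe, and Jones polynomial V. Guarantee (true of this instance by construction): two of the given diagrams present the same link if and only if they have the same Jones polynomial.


classes: {D1, D3, D4} | {D2}
V(D1) = x^-5 - 2x^-4 + 2x^-3 - 2x^-2 + 2x^-1 - 1 + x  [12 crossings, <D> = A^-10 - A^-6 + 2A^-2 - 2A^2 + 2A^6 - 2A^10 + A^14, w = -2]
V(D2) = -x^-7 + x^-6 - x^-5 + x^-4 + x^-2  [12 crossings, <D> = A^-4 + A^4 - A^8 + A^12 - A^16, w = -4]
V(D3) = x^-5 - 2x^-4 + 2x^-3 - 2x^-2 + 2x^-1 - 1 + x  [12 crossings, <D> = A^-16 - A^-12 + 2A^-8 - 2A^-4 + 2 - 2A^4 + A^8, w = -4]
D4 (bracket A^-10 - A^-6 + 2A^-2 - 2A^2 + 2A^6 - 2A^10 + A^14; 12 crossings at w = -2): V = x^-5 - 2x^-4 + 2x^-3 - 2x^-2 + 2x^-1 - 1 + x
insight: V(x) takes 2 values over 4 diagrams, fixing the grouping


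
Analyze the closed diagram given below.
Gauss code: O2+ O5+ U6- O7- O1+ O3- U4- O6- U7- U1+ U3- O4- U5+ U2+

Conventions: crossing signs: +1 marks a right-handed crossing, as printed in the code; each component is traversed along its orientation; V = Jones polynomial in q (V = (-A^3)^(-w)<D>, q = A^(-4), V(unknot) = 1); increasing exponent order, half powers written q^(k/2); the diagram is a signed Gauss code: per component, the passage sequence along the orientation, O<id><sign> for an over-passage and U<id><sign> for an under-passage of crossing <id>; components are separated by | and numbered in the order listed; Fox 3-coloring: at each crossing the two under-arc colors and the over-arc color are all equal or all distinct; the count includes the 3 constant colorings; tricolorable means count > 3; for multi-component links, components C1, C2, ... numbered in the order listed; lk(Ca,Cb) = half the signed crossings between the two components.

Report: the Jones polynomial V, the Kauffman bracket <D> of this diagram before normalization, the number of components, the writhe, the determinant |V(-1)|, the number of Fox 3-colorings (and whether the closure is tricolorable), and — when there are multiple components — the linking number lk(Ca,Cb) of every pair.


V(q) = -q^-4 + q^-3 + q^-1
bracket: -A - A^9 + A^13, w = -1
1 component, writhe -1, over 7 crossings
det 3, colorings 9 of 3^7 — tricolorable
observation: V spans 3 powers of q: at least 3 crossings in any diagram


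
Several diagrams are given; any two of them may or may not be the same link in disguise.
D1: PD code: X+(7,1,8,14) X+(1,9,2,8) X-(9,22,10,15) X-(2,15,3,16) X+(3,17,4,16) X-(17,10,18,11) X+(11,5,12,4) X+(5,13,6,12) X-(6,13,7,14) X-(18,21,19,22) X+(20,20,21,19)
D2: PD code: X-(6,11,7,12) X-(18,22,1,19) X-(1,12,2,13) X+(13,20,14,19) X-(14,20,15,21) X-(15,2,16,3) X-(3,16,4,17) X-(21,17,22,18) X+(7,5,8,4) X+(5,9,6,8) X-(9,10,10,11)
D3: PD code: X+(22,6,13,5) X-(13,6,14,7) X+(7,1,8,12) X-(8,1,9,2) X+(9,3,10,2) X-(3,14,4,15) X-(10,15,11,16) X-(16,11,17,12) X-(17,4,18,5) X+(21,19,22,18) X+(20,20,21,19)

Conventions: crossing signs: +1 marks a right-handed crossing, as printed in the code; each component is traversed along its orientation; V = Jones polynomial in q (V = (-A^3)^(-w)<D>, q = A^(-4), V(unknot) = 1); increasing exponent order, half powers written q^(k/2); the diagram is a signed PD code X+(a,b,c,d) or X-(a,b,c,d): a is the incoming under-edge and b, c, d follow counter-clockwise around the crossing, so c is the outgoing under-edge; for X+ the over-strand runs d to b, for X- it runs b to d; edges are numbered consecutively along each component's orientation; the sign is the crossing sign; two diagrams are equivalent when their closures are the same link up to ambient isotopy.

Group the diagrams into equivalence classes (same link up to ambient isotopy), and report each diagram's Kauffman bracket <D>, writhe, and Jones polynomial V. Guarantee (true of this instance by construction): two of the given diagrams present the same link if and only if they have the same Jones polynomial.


grouping into links: {D1} | {D2} | {D3}
V(D1) = -q^(-3/2) - 2q^(1/2) + q^(3/2) - q^(5/2) + q^(7/2)  (w +1, c 11, <D> = -A^-11 + A^-7 - A^-3 + 2A + A^9)
V(D2) = q^(-13/2) - q^(-11/2) + q^(-9/2) - 2q^(-7/2) - q^(-3/2)  (w -5, c 11, <D> = A^-9 + 2A^-1 - A^3 + A^7 - A^11)
V(D3) = -q^(-9/2) - q^(-5/2) + q^(-3/2) - q^(-1/2)  (w -1, c 11, <D> = A^-1 - A^3 + A^7 + A^15)
key observation: 3 classes among 3 diagrams; unequal V(q) rules out equality


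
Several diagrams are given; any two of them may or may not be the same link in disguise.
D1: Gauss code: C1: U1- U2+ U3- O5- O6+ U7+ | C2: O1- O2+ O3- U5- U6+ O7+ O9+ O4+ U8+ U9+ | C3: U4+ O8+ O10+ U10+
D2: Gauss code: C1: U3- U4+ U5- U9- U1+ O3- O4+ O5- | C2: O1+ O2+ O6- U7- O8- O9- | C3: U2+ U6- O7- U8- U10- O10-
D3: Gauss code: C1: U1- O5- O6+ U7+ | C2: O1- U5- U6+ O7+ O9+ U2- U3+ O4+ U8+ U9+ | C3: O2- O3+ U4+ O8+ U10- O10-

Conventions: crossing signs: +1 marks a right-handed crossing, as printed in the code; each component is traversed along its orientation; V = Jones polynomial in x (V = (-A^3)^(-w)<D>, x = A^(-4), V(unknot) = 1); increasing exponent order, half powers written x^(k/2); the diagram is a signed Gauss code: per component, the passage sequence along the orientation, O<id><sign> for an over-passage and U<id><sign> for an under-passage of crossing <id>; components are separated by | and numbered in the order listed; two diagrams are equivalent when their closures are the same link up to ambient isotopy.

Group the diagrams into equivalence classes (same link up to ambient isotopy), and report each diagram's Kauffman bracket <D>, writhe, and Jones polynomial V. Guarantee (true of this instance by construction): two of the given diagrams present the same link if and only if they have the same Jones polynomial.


grouping into links: {D1, D3} | {D2}
V(D1) = 1 + x + x^2 + x^3  (w +4, c 10, <D> = 1 + A^4 + A^8 + A^12)
D2 (bracket A^-12 + A^-8 + A^-4 + 1; 10 crossings at w = -4): V = x^-3 + x^-2 + x^-1 + 1
V(D3) = 1 + x + x^2 + x^3  [10 crossings, <D> = A^-6 + A^-2 + A^2 + A^6, w = +2]
why: 2 values of V(x) split the 3 diagrams


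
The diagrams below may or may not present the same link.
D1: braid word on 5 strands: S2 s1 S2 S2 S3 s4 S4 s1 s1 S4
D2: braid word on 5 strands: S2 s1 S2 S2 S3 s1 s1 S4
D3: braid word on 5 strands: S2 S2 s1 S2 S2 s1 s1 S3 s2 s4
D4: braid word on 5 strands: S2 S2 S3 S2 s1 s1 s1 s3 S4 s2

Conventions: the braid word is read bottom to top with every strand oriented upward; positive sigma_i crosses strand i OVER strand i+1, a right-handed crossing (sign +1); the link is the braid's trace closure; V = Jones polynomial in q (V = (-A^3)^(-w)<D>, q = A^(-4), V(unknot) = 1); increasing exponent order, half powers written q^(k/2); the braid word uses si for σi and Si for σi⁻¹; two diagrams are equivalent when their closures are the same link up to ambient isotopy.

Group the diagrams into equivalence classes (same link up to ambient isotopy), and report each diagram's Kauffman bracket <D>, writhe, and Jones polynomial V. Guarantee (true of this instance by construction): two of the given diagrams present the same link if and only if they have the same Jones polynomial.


equivalence classes: {D1, D2, D3} | {D4}
D1 (bracket -A^-18 + 2A^-14 - 2A^-10 + 3A^-6 - 2A^-2 + 2A^2 - A^6; 10 crossings at w = -2): V = -q^-3 + 2q^-2 - 2q^-1 + 3 - 2q + 2q^2 - q^3
D2 (bracket -A^-18 + 2A^-14 - 2A^-10 + 3A^-6 - 2A^-2 + 2A^2 - A^6; 8 crossings at w = -2): V = -q^-3 + 2q^-2 - 2q^-1 + 3 - 2q + 2q^2 - q^3
D3 (bracket -A^-12 + 2A^-8 - 2A^-4 + 3 - 2A^4 + 2A^8 - A^12; 10 crossings at w = 0): V = -q^-3 + 2q^-2 - 2q^-1 + 3 - 2q + 2q^2 - q^3
D4 (bracket -A^-16 + A^-12 + A^-4; 10 crossings at w = 0): V = q + q^3 - q^4
observation: 2 values of V(q) split the 4 diagrams


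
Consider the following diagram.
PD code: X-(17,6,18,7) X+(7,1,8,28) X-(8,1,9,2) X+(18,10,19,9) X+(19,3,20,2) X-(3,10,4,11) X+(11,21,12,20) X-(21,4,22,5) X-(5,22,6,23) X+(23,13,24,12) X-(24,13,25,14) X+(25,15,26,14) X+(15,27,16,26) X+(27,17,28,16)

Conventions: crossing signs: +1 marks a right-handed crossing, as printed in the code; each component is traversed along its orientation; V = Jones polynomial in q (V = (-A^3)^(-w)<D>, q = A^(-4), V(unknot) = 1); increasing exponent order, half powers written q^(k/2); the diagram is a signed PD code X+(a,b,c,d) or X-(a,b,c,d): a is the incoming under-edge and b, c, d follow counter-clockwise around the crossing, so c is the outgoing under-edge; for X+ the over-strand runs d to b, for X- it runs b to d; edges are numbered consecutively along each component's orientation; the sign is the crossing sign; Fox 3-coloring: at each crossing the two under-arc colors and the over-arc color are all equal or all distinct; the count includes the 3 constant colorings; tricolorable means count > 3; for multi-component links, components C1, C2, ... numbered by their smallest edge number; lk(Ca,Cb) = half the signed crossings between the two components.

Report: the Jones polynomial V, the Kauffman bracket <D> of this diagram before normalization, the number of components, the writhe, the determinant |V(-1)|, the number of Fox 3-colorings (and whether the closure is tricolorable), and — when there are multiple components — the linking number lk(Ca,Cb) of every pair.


V(q) = -q^-2 + 2q^-1 - 2 + 4q - 4q^2 + 4q^3 - 3q^4 + 2q^5 - q^6
bracket: -A^-18 + 2A^-14 - 3A^-10 + 4A^-6 - 4A^-2 + 4A^2 - 2A^6 + 2A^10 - A^14, w = +2
1 component, writhe +2, over 14 crossings
det 23, colorings 3 of 3^14 — not tricolorable
observation: the span of V is 8, forcing >= 8 crossings in any diagram


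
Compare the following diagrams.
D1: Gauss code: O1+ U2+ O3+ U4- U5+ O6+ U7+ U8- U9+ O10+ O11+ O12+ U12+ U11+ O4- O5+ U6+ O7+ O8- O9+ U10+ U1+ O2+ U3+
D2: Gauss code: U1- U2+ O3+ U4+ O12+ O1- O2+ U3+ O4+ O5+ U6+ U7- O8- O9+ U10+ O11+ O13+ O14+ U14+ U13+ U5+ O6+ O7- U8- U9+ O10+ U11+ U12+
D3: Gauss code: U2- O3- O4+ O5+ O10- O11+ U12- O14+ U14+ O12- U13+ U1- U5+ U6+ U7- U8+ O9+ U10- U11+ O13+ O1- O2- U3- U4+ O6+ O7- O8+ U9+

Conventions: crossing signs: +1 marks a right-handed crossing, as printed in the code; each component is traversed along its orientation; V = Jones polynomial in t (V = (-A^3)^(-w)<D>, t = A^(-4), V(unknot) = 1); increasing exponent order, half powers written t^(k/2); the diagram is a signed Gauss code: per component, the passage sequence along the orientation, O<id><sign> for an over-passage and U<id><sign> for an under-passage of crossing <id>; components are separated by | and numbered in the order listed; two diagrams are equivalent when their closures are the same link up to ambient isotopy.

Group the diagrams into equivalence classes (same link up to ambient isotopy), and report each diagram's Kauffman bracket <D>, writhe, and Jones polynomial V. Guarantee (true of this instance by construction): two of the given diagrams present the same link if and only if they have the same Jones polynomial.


grouping into links: {D1, D2} | {D3}
V(D1) = t^2 + 2t^4 - 2t^5 + t^6 - 2t^7 + t^8  (w +8, c 12, <D> = A^-8 - 2A^-4 + 1 - 2A^4 + 2A^8 + A^16)
D2 (bracket A^-8 - 2A^-4 + 1 - 2A^4 + 2A^8 + A^16; 14 crossings at w = +8): V = t^2 + 2t^4 - 2t^5 + t^6 - 2t^7 + t^8
D3 (bracket A^6; 14 crossings at w = +2): V = 1
why: 2 values of V(t) split the 3 diagrams


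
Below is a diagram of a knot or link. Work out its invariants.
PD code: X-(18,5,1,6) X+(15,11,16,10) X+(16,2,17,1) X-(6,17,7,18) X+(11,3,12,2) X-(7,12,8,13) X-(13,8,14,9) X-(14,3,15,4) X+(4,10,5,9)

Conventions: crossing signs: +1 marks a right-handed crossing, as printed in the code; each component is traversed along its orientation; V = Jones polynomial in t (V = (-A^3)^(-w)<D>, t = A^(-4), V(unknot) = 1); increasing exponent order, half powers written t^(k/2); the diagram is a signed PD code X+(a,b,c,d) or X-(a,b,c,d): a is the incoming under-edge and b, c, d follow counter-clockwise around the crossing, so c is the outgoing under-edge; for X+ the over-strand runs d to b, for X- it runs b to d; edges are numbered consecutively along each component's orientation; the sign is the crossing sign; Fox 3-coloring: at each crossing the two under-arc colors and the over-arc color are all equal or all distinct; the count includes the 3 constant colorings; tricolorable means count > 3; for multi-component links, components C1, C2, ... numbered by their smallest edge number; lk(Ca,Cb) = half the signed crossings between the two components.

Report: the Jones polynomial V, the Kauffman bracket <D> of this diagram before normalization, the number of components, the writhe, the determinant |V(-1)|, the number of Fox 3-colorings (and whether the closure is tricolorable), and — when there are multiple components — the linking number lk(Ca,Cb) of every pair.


V = t^-4 - t^-3 + t^-2 - 2t^-1 + 2 - t + t^2
<D> = -A^-11 + A^-7 - 2A^-3 + 2A - A^5 + A^9 - A^13 (w = -1)
1 component over 9 crossings, w = -1
9 Fox colorings among 3^9, |V(-1)| = 9: tricolorable
why: V spans 6 powers of t: at least 6 crossings in any diagram


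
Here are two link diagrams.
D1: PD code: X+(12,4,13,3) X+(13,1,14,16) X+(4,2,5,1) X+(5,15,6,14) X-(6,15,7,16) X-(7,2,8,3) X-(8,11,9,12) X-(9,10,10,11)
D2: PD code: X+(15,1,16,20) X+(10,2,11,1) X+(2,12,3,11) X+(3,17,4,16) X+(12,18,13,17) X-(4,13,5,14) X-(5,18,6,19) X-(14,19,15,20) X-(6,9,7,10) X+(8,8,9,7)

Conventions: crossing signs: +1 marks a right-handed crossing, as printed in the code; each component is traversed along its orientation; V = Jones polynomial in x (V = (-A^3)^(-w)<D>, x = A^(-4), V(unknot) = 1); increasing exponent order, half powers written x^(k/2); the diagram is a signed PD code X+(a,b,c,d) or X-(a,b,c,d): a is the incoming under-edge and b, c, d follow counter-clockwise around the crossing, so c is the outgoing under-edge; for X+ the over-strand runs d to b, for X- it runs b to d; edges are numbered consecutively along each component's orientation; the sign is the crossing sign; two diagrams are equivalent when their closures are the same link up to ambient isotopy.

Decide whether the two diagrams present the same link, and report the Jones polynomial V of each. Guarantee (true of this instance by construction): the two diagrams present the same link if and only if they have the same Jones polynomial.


same link: yes
V(D1) = 1  [8 crossings, <D> = 1, w = 0]
V(D2) = 1  [10 crossings, <D> = A^6, w = +2]
insight: all 2 diagrams share one V(x), hence one class


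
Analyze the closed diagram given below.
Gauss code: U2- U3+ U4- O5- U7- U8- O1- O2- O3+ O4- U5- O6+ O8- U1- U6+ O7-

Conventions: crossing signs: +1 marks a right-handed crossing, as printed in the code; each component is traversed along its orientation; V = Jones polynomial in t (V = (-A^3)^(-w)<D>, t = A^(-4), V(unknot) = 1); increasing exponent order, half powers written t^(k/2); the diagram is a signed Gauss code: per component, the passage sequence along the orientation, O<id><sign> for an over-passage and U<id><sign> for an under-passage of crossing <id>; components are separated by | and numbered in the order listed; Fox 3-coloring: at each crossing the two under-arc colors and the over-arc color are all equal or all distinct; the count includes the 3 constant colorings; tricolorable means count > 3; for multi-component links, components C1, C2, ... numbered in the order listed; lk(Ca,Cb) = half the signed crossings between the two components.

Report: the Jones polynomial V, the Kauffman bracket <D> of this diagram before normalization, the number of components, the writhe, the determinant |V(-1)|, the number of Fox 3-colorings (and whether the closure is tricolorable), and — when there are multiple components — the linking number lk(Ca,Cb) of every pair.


V = -t^-6 + t^-5 - t^-4 + 2t^-3 - t^-2 + t^-1
<D> = A^-8 - A^-4 + 2 - A^4 + A^8 - A^12 (w = -4)
1 component over 8 crossings, w = -4
3 Fox colorings among 3^8, |V(-1)| = 7: not tricolorable
why: the span of V is 5, forcing >= 5 crossings in any diagram


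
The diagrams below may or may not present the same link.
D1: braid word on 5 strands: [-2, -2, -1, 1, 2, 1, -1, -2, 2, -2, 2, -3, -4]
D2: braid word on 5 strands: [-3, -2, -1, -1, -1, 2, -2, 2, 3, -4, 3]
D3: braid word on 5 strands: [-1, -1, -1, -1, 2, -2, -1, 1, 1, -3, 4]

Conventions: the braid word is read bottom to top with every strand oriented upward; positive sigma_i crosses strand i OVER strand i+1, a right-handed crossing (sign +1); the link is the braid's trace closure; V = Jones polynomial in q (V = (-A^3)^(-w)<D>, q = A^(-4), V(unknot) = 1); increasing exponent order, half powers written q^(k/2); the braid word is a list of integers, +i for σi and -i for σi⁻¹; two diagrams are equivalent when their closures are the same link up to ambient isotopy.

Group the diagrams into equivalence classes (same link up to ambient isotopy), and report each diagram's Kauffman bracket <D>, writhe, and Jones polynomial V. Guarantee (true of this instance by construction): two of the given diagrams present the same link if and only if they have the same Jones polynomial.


equivalence classes: {D1} | {D2, D3}
D1 (bracket A^-11 + A^-7; 13 crossings at w = -3): V = -q^(-1/2) - q^(1/2)
V(D2) = q^(-9/2) - q^(-5/2) - q^(-3/2) - q^(-1/2)  (w -3, c 11, <D> = A^-7 + A^-3 + A - A^9)
V(D3) = q^(-9/2) - q^(-5/2) - q^(-3/2) - q^(-1/2)  [11 crossings, <D> = A^-7 + A^-3 + A - A^9, w = -3]
key observation: 2 values of V(q) split the 3 diagrams


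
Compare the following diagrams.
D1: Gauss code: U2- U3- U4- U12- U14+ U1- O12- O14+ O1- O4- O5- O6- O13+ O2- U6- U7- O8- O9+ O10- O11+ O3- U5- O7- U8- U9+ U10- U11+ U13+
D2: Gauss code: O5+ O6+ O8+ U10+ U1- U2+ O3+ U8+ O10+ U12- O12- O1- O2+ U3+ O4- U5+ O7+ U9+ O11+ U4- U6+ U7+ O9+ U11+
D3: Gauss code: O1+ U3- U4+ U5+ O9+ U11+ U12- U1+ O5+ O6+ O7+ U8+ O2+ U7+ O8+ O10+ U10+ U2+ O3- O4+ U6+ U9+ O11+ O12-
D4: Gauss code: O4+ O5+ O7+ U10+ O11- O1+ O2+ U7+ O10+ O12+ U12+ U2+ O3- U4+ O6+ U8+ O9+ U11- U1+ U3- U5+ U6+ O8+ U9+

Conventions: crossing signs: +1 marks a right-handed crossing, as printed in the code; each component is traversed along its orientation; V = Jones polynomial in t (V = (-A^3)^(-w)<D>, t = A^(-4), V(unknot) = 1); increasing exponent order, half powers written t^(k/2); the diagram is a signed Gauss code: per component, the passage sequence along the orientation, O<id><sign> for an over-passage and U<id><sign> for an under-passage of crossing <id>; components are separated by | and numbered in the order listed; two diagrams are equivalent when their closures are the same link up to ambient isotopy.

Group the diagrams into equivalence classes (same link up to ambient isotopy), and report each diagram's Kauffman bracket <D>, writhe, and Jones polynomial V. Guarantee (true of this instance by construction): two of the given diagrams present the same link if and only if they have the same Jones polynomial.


equivalence classes: {D1} | {D2, D3, D4}
D1 (bracket A^-14 + A^-6 - A^-2; 14 crossings at w = -6): V = -t^-4 + t^-3 + t^-1
V(D2) = t^2 + 2t^4 - 2t^5 + t^6 - 2t^7 + t^8  [12 crossings, <D> = A^-14 - 2A^-10 + A^-6 - 2A^-2 + 2A^2 + A^10, w = +6]
V(D3) = t^2 + 2t^4 - 2t^5 + t^6 - 2t^7 + t^8  [12 crossings, <D> = A^-8 - 2A^-4 + 1 - 2A^4 + 2A^8 + A^16, w = +8]
D4 (bracket A^-8 - 2A^-4 + 1 - 2A^4 + 2A^8 + A^16; 12 crossings at w = +8): V = t^2 + 2t^4 - 2t^5 + t^6 - 2t^7 + t^8
observation: comparing 4 Jones polynomials yields 2 groups


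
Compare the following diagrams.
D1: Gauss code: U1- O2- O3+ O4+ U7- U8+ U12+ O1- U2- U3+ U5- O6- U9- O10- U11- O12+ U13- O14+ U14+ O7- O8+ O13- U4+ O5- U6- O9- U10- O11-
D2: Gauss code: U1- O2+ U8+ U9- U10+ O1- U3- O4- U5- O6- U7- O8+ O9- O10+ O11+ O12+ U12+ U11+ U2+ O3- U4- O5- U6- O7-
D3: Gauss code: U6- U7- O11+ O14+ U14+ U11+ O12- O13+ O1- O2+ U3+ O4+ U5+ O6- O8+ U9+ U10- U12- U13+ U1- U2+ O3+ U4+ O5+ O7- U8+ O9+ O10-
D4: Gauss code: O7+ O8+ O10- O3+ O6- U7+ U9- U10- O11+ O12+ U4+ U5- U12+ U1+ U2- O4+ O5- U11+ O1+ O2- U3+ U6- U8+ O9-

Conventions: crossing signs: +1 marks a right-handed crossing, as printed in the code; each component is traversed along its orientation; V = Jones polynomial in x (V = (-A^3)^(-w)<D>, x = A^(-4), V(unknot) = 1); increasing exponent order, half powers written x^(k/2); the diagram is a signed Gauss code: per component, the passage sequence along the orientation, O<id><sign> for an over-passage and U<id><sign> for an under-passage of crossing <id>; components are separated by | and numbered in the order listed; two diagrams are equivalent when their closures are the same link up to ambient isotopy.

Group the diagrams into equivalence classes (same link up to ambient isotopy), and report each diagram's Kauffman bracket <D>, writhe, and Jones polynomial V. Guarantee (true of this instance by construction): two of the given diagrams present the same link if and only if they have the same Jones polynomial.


equivalence classes: {D1, D2} | {D3} | {D4}
D1 (bracket A^-12 - A^-8 + 2A^-4 - 2 + 3A^4 - 3A^8 + 2A^12 - 2A^16 + A^20; 14 crossings at w = -4): V = x^-8 - 2x^-7 + 2x^-6 - 3x^-5 + 3x^-4 - 2x^-3 + 2x^-2 - x^-1 + 1
V(D2) = x^-8 - 2x^-7 + 2x^-6 - 3x^-5 + 3x^-4 - 2x^-3 + 2x^-2 - x^-1 + 1  (w -2, c 12, <D> = A^-6 - A^-2 + 2A^2 - 2A^6 + 3A^10 - 3A^14 + 2A^18 - 2A^22 + A^26)
D3 (bracket -A^-4 + 1 + A^8; 14 crossings at w = +4): V = x + x^3 - x^4
D4 (bracket A^6; 12 crossings at w = +2): V = 1
observation: 3 values of V(x) split the 4 diagrams


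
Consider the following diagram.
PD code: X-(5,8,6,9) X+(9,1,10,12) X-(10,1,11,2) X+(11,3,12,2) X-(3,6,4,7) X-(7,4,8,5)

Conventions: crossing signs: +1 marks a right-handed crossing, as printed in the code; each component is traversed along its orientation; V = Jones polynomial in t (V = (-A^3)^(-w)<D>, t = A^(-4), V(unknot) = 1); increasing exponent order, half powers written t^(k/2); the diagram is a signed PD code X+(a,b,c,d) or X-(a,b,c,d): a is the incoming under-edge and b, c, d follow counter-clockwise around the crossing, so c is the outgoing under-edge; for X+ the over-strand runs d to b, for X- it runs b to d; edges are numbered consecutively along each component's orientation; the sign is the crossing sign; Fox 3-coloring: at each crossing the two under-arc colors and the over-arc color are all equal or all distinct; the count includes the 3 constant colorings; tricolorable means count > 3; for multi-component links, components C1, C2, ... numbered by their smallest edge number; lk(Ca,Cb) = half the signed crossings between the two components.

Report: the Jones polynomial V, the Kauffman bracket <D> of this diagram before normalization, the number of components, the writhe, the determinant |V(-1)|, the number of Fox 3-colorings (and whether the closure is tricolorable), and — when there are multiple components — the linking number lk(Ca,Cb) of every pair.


Jones polynomial: V(t) = -t^-4 + t^-3 + t^-1
<D> = A^-2 + A^6 - A^10; writhe -2
components 1, writhe -2 (6 crossings)
3-colorings: 9 of 3^6, det 3 — tricolorable
note: det 3 = |V(-1)|; divisible by 3, so tricolorable


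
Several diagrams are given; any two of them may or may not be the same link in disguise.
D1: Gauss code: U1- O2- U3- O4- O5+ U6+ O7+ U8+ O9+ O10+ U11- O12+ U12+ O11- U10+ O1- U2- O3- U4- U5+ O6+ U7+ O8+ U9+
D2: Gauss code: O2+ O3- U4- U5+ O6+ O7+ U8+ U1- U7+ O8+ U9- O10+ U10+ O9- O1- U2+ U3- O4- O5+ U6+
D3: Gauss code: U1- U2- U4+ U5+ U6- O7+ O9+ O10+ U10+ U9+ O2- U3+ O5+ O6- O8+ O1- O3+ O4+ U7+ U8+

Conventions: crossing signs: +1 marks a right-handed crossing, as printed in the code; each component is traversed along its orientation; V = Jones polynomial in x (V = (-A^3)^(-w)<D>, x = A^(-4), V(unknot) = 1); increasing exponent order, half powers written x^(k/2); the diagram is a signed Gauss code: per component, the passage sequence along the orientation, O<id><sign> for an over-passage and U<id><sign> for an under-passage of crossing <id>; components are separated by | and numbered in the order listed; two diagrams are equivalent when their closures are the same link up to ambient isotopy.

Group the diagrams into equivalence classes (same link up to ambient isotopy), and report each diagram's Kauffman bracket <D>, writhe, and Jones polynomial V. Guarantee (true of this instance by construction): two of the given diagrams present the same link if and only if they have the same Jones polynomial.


classes: {D1, D2, D3}
V(D1) = 1  [12 crossings, <D> = A^6, w = +2]
V(D2) = 1  [10 crossings, <D> = A^6, w = +2]
V(D3) = 1  [10 crossings, <D> = A^12, w = +4]
note: one V(x) for all 3 diagrams — one class (guaranteed)


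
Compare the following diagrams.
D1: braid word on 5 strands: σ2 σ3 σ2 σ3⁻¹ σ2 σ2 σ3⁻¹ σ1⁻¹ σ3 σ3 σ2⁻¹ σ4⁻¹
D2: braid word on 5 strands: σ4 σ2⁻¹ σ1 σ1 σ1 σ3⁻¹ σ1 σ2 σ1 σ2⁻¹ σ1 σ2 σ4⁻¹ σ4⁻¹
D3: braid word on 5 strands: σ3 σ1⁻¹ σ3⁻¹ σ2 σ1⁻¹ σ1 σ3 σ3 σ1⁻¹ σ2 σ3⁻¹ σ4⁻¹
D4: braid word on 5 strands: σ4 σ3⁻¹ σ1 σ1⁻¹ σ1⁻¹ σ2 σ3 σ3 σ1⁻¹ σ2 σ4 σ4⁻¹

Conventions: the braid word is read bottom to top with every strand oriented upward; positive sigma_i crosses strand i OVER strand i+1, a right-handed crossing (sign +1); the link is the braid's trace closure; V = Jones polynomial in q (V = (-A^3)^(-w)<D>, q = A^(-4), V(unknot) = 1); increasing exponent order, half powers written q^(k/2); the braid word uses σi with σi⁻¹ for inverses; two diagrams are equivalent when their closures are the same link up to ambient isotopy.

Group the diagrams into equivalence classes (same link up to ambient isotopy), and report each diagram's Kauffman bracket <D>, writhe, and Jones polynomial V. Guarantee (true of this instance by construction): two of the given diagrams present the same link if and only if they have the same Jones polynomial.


classes: {D1} | {D2} | {D3, D4}
V(D1) = q - q^2 + 2q^3 - q^4 + q^5 - q^6  [12 crossings, <D> = -A^-18 + A^-14 - A^-10 + 2A^-6 - A^-2 + A^2, w = +2]
V(D2) = q^2 + q^4 - q^5 + q^6 - q^7  (w +4, c 14, <D> = -A^-16 + A^-12 - A^-8 + A^-4 + A^4)
D3 (bracket A^-16 - A^-12 + A^-8 - 2A^-4 + 2 - A^4 + A^8; 12 crossings at w = 0): V = q^-2 - q^-1 + 2 - 2q + q^2 - q^3 + q^4
V(D4) = q^-2 - q^-1 + 2 - 2q + q^2 - q^3 + q^4  [12 crossings, <D> = A^-10 - A^-6 + A^-2 - 2A^2 + 2A^6 - A^10 + A^14, w = +2]
note: 3 values of V(q) split the 4 diagrams


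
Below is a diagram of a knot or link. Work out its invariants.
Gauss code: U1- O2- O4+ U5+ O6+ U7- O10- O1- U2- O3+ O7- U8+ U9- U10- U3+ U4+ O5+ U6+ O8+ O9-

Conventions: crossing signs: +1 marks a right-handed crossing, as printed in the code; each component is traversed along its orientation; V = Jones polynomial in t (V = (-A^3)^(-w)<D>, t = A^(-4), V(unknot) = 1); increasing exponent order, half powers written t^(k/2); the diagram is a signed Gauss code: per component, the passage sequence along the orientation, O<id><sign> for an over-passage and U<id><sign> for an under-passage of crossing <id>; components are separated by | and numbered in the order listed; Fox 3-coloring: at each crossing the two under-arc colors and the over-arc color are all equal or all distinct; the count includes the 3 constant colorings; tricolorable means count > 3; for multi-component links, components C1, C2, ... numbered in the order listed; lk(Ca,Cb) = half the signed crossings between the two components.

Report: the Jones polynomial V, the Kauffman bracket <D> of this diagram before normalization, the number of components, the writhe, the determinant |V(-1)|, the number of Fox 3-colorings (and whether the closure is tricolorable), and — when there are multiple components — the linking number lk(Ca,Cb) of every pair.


Jones polynomial: V(t) = -t^-3 + 2t^-2 - 2t^-1 + 3 - 2t + 2t^2 - t^3
<D> = -A^-12 + 2A^-8 - 2A^-4 + 3 - 2A^4 + 2A^8 - A^12; writhe 0
components 1, writhe 0 (10 crossings)
3-colorings: 3 of 3^10, det 13 — not tricolorable
note: V is palindromic (span 6, det 13): t -> 1/t fixes it; necessary, not sufficient, for amphichirality


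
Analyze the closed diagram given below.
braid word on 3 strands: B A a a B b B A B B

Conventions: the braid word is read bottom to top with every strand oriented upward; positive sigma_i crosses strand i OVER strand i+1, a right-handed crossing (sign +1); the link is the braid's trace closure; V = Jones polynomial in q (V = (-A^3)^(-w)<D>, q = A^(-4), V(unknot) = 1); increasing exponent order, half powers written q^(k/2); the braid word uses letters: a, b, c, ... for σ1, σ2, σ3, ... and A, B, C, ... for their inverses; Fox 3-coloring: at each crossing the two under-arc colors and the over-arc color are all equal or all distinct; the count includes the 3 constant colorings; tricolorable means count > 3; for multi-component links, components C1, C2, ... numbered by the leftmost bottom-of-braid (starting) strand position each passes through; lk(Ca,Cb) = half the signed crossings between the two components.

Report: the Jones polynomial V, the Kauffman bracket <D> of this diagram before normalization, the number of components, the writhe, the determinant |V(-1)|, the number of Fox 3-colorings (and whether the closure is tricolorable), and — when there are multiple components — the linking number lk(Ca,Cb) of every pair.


V = -q^-4 + q^-3 + q^-1
<D> = A^-8 + 1 - A^4 (w = -4)
1 component over 10 crossings, w = -4
9 Fox colorings among 3^10, |V(-1)| = 3: tricolorable
why: det 3 = |V(-1)|; divisible by 3, so tricolorable


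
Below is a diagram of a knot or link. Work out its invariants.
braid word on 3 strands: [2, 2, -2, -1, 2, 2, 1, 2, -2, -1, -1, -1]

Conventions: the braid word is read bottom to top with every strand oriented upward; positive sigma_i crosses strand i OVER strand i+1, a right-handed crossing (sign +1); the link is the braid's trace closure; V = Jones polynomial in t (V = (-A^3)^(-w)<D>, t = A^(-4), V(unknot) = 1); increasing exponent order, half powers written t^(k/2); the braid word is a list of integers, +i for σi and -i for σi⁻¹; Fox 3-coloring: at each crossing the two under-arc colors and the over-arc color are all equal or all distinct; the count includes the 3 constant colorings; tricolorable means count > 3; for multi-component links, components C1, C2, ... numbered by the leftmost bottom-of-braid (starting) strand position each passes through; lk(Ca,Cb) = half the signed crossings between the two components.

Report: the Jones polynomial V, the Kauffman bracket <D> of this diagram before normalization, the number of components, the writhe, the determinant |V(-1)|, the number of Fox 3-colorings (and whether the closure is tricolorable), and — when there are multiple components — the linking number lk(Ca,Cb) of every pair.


V = -t^-3 + 2t^-2 - 2t^-1 + 3 - 2t + 2t^2 - t^3
<D> = -A^-12 + 2A^-8 - 2A^-4 + 3 - 2A^4 + 2A^8 - A^12 (w = 0)
1 component over 12 crossings, w = 0
3 Fox colorings among 3^12, |V(-1)| = 13: not tricolorable
why: det 13 = |V(-1)|; not divisible by 3, so not tricolorable


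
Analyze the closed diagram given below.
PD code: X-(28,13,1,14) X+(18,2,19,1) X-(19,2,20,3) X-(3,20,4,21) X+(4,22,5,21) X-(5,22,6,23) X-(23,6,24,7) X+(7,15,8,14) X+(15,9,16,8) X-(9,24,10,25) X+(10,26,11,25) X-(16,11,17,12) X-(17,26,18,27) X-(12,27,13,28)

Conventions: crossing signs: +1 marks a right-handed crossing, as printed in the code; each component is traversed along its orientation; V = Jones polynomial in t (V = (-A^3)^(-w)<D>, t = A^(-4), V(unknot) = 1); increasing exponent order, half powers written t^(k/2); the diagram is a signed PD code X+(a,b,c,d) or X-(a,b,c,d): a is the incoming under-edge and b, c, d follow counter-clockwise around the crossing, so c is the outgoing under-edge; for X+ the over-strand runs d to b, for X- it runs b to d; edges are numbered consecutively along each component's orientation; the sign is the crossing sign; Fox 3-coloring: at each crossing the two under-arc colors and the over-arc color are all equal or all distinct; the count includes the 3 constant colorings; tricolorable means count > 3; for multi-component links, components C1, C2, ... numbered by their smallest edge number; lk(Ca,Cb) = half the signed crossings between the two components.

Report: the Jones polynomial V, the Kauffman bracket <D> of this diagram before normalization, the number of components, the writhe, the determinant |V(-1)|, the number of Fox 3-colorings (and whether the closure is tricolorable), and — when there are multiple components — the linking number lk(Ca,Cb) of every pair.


Jones polynomial: V(t) = -t^-6 + t^-5 - t^-4 + 2t^-3 - t^-2 + t^-1
<D> = A^-8 - A^-4 + 2 - A^4 + A^8 - A^12; writhe -4
components 1, writhe -4 (14 crossings)
3-colorings: 3 of 3^14, det 7 — not tricolorable
note: V spans 5 powers of t: at least 5 crossings in any diagram


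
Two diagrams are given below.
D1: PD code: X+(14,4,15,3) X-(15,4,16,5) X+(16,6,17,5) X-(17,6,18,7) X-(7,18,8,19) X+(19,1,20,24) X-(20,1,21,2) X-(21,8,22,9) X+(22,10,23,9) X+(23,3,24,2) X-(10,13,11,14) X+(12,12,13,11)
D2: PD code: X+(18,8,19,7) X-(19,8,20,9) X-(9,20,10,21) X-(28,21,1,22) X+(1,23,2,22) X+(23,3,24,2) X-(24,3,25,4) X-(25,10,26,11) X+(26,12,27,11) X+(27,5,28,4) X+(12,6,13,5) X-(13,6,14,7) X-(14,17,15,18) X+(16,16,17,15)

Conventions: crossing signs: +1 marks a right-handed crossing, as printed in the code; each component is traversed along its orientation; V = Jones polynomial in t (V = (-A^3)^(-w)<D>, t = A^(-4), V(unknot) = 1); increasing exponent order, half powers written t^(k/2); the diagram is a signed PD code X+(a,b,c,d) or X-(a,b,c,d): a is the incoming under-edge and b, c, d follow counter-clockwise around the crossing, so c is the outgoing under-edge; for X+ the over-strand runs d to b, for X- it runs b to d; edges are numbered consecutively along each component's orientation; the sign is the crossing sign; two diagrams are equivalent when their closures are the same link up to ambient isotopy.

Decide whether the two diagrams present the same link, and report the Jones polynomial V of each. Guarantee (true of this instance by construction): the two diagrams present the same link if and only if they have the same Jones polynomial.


equivalent: yes
D1 (bracket 1; 12 crossings at w = 0): V = 1
V(D2) = 1  (w 0, c 14, <D> = 1)
key observation: one V(t) for all 2 diagrams — one class (guaranteed)
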